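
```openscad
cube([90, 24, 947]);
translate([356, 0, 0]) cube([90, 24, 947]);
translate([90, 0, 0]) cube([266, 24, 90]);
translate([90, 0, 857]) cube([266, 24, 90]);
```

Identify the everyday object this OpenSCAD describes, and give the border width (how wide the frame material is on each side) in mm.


A picture frame. The border width is 90 mm.

Four thin pieces enclosing a rectangular opening — a picture frame. The two full-height stiles are 947 mm tall; the top rail sits at z = 857 and is 90 mm tall, so the border above the opening is 947 − 857 = 90 mm, matching the stile x-width.


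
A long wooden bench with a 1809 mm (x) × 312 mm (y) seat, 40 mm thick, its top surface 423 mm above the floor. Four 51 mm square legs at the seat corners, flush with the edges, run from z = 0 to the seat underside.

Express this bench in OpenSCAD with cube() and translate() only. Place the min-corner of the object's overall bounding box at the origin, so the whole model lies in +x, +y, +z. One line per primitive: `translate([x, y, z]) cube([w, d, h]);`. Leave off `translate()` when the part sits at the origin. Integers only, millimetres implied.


translate([0, 0, 383]) cube([1809, 312, 40]);
cube([51, 51, 383]);
translate([0, 261, 0]) cube([51, 51, 383]);
translate([1758, 0, 0]) cube([51, 51, 383]);
translate([1758, 261, 0]) cube([51, 51, 383]);


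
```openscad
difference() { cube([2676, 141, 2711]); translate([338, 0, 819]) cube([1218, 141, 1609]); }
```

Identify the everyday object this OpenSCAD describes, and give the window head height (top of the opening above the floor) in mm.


A wall with a window opening. The window head height is 2428 mm.

A wall with a rectangular opening subtracted — a window. Sill at z = 819, opening 1609 mm tall, so the head is at 819 + 1609 = 2428 mm.


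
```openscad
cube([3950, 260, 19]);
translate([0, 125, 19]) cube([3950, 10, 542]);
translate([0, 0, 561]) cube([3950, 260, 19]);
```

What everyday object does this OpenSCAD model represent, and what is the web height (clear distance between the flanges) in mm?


An I-beam. The web height is 542 mm.

Two wide flanges with a thin centred web — an I-beam. Overall 580 mm minus two 19 mm flanges gives a web of 580 − 2·19 = 542 mm.


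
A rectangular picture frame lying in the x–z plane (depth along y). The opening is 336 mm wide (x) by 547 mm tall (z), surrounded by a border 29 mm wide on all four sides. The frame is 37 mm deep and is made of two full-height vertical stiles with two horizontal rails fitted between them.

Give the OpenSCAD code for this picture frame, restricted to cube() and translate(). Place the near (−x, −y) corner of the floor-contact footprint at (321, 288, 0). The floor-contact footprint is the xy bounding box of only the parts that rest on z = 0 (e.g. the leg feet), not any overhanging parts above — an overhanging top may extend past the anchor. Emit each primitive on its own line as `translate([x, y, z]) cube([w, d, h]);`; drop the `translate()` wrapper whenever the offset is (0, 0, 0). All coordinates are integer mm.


translate([321, 288, 0]) cube([29, 37, 605]);
translate([686, 288, 0]) cube([29, 37, 605]);
translate([350, 288, 0]) cube([336, 37, 29]);
translate([350, 288, 576]) cube([336, 37, 29]);


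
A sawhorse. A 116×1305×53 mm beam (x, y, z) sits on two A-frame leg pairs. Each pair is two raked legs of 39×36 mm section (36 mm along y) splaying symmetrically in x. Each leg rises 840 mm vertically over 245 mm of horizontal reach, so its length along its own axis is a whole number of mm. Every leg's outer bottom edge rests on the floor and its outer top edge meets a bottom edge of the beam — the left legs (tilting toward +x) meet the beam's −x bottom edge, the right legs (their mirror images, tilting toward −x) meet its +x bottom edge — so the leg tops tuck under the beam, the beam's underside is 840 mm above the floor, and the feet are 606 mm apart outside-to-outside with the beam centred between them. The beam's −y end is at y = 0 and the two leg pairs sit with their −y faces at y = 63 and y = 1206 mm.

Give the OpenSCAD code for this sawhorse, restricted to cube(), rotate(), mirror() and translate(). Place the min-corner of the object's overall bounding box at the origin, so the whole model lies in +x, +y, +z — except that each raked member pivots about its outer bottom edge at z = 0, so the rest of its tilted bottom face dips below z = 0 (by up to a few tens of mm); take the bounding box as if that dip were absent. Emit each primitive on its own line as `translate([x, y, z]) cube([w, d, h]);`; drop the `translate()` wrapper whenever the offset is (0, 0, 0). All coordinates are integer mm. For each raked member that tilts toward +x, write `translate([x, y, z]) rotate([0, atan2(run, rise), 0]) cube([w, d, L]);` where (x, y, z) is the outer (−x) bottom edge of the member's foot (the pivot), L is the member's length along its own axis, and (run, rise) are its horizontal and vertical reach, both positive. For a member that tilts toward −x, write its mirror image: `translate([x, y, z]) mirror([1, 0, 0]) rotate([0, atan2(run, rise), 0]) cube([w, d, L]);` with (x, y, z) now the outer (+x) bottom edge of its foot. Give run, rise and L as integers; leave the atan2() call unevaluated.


// leg length = √(245² + 840²) = 875
// right-leg outer foot x = 2·245 + 116 = 606
// beam min-corner = (245, 0, 840)
translate([245, 0, 840]) cube([116, 1305, 53]);
translate([0, 63, 0]) rotate([0, atan2(245, 840), 0]) cube([39, 36, 875]);
translate([606, 63, 0]) mirror([1, 0, 0]) rotate([0, atan2(245, 840), 0]) cube([39, 36, 875]);
translate([0, 1206, 0]) rotate([0, atan2(245, 840), 0]) cube([39, 36, 875]);
translate([606, 1206, 0]) mirror([1, 0, 0]) rotate([0, atan2(245, 840), 0]) cube([39, 36, 875]);


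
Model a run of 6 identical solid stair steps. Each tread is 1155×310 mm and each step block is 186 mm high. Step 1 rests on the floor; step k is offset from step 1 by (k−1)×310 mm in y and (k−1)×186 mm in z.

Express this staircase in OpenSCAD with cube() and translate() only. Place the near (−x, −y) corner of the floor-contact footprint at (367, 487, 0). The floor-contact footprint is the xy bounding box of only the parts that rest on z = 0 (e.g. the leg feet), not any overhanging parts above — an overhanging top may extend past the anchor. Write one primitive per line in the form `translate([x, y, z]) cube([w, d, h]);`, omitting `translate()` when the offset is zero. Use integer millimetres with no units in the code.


translate([367, 487, 0]) cube([1155, 310, 186]);
translate([367, 797, 186]) cube([1155, 310, 186]);
translate([367, 1107, 372]) cube([1155, 310, 186]);
translate([367, 1417, 558]) cube([1155, 310, 186]);
translate([367, 1727, 744]) cube([1155, 310, 186]);
translate([367, 2037, 930]) cube([1155, 310, 186]);


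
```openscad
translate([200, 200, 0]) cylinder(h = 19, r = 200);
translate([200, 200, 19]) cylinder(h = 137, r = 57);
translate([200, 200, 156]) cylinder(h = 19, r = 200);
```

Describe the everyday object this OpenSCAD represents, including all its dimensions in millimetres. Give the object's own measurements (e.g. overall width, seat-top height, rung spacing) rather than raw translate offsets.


A spool: two coaxial disc flanges of radius 200 mm and thickness 19 mm, joined by a core cylinder of radius 57 mm and height 137 mm. The lower flange rests on z = 0 and the three cylinders share a vertical axis.


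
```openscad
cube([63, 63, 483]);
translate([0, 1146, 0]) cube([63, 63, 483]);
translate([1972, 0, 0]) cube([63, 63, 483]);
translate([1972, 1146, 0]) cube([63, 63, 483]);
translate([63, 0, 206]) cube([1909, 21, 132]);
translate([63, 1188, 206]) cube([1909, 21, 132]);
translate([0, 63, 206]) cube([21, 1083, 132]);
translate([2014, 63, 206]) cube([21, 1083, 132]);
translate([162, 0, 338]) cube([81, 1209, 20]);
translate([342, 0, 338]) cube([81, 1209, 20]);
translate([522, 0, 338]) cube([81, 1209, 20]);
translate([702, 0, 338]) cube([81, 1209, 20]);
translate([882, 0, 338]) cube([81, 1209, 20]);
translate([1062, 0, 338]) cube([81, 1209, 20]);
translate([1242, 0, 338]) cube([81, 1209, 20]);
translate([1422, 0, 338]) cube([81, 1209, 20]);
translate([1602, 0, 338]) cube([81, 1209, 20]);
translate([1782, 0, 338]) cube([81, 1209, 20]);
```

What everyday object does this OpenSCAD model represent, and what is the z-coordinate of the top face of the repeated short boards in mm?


A bed frame. The slat-top height is 358 mm.

Four posts, four rails, and a row of slats — a bed frame. Slats sit on the rails at z = 206 + 132 = 338; with slat thickness 20, the top is 358 mm.


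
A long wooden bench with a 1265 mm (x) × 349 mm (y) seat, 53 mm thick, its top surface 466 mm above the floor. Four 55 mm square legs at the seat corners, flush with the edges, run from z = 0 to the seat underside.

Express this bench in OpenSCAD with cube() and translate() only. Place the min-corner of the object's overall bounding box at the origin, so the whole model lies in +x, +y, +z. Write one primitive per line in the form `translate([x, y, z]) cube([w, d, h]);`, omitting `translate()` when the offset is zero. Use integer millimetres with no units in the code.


// leg_h = 466 − 53 = 413
translate([0, 0, 413]) cube([1265, 349, 53]);
cube([55, 55, 413]);
translate([0, 294, 0]) cube([55, 55, 413]);
translate([1210, 0, 0]) cube([55, 55, 413]);
translate([1210, 294, 0]) cube([55, 55, 413]);


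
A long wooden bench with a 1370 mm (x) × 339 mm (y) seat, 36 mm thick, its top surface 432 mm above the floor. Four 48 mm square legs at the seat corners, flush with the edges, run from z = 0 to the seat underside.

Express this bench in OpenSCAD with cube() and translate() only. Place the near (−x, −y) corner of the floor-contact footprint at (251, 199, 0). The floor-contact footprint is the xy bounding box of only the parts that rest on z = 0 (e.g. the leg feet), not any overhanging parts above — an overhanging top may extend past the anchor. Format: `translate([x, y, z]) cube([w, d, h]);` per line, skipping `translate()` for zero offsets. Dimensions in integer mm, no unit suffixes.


translate([251, 199, 396]) cube([1370, 339, 36]);
translate([251, 199, 0]) cube([48, 48, 396]);
translate([251, 490, 0]) cube([48, 48, 396]);
translate([1573, 199, 0]) cube([48, 48, 396]);
translate([1573, 490, 0]) cube([48, 48, 396]);


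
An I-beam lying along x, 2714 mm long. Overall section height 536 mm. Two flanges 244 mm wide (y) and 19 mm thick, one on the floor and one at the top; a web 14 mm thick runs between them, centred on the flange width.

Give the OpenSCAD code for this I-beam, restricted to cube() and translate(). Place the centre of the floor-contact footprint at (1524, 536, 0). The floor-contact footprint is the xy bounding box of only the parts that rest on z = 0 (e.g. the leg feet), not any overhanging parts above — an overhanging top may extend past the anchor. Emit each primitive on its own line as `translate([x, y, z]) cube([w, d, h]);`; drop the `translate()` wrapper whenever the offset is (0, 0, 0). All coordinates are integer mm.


translate([167, 414, 0]) cube([2714, 244, 19]);
translate([167, 529, 19]) cube([2714, 14, 498]);
translate([167, 414, 517]) cube([2714, 244, 19]);


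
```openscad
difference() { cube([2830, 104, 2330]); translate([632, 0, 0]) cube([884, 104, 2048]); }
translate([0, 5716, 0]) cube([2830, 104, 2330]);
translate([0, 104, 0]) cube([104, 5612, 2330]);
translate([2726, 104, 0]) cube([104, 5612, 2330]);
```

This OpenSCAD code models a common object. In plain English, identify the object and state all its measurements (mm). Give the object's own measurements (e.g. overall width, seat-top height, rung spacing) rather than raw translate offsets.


A single room: four walls, each 2330 mm tall and 104 mm thick, enclosing an outside footprint 2830×5820 mm (x × y), no floor or roof. The front and back walls (−y and +y sides) run the full x-width; the side walls fit between their inner faces. A door opening 884 mm wide and 2048 mm tall is cut through the front wall from the floor up, its −x edge 632 mm from the wall's −x end.


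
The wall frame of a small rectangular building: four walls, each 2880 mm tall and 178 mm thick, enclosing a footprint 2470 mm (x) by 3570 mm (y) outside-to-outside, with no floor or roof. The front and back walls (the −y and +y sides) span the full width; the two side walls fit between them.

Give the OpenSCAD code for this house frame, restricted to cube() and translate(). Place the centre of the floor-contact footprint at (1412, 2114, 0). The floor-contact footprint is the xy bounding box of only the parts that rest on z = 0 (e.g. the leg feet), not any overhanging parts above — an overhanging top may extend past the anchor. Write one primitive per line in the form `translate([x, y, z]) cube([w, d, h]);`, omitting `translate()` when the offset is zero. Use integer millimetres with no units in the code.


translate([177, 329, 0]) cube([2470, 178, 2880]);
translate([177, 3721, 0]) cube([2470, 178, 2880]);
translate([177, 507, 0]) cube([178, 3214, 2880]);
translate([2469, 507, 0]) cube([178, 3214, 2880]);


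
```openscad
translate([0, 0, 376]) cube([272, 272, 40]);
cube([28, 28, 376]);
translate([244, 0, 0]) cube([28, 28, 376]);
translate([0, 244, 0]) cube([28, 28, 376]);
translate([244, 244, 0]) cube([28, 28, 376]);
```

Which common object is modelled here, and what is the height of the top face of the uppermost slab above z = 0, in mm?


A stool. The seat height is 416 mm.

A 272×272×40 slab at z = 376 on four corner posts — a stool. The seat top is 376 + 40 = 416 mm.


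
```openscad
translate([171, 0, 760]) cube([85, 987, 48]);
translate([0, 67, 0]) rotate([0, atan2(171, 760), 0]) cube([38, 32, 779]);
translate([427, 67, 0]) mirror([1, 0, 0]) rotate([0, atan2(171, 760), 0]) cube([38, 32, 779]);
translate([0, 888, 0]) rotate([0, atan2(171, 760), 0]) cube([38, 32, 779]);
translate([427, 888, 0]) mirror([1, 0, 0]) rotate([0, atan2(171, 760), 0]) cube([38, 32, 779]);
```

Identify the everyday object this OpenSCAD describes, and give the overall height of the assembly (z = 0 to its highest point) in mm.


A sawhorse. The overall height is 808 mm.

A beam across two mirrored pairs of raked legs — a sawhorse. The beam's underside is at z = 760 (matching the legs' vertical rise in atan2(171, 760)) and the beam is 48 mm tall, so its top is at 760 + 48 = 808 mm. The raked legs top out at the beam's underside, so that is the highest point.


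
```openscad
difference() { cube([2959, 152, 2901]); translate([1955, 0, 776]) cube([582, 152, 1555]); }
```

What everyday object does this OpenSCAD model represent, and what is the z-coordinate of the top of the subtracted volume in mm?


A wall with a window opening. The window head height is 2331 mm.

A wall with a rectangular opening subtracted — a window. Sill at z = 776, opening 1555 mm tall, so the head is at 776 + 1555 = 2331 mm.


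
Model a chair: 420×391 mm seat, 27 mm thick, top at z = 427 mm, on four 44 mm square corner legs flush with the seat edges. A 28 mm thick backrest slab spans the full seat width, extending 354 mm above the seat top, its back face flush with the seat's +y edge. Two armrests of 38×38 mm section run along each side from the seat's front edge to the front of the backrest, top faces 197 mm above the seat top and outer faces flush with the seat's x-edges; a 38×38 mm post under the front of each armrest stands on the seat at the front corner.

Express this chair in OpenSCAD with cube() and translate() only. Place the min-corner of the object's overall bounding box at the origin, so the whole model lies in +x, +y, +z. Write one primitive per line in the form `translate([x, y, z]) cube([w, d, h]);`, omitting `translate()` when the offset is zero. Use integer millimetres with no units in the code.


// leg_h = 427 - 27 = 400
// arm post h = 197 - 38 = 159
translate([0, 0, 400]) cube([420, 391, 27]);
cube([44, 44, 400]);
translate([376, 0, 0]) cube([44, 44, 400]);
translate([0, 347, 0]) cube([44, 44, 400]);
translate([376, 347, 0]) cube([44, 44, 400]);
translate([0, 363, 427]) cube([420, 28, 354]);
translate([0, 0, 586]) cube([38, 363, 38]);
translate([382, 0, 586]) cube([38, 363, 38]);
translate([0, 0, 427]) cube([38, 38, 159]);
translate([382, 0, 427]) cube([38, 38, 159]);


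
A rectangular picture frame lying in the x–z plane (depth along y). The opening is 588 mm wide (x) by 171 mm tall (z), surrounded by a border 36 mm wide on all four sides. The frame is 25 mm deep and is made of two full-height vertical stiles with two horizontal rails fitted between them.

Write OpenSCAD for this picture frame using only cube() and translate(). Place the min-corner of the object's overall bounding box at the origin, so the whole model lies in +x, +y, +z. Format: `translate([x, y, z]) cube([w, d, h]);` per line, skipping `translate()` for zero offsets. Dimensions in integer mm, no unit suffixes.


cube([36, 25, 243]);
translate([624, 0, 0]) cube([36, 25, 243]);
translate([36, 0, 0]) cube([588, 25, 36]);
translate([36, 0, 207]) cube([588, 25, 36]);


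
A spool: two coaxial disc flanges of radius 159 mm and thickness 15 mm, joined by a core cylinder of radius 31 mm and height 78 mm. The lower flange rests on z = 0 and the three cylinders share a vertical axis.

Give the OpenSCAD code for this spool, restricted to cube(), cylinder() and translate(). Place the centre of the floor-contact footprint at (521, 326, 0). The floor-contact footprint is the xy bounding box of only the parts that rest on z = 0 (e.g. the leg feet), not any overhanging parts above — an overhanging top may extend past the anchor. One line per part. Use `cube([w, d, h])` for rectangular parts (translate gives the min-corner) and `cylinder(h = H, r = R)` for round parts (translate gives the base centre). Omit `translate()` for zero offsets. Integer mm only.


translate([521, 326, 0]) cylinder(h = 15, r = 159);
translate([521, 326, 15]) cylinder(h = 78, r = 31);
translate([521, 326, 93]) cylinder(h = 15, r = 159);


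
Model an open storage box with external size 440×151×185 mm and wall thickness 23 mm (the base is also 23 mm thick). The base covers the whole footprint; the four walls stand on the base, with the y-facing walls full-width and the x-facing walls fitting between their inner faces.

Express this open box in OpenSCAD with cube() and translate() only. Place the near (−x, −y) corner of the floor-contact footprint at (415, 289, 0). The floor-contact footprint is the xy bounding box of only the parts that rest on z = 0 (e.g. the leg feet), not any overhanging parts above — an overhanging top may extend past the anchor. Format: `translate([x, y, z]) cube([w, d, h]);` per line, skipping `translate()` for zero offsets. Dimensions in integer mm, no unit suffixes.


translate([415, 289, 0]) cube([440, 151, 23]);
translate([415, 289, 23]) cube([440, 23, 162]);
translate([415, 417, 23]) cube([440, 23, 162]);
translate([415, 312, 23]) cube([23, 105, 162]);
translate([832, 312, 23]) cube([23, 105, 162]);


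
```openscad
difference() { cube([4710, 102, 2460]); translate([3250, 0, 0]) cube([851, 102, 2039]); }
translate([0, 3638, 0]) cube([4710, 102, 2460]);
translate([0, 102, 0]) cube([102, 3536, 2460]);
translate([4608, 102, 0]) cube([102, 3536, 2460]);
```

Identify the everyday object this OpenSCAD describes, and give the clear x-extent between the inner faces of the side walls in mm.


A single room. The interior width is 4506 mm.

Four walls enclosing a rectangle with a door in the front wall — a room. Outside width 4710 minus two 102 mm walls gives 4506 mm.


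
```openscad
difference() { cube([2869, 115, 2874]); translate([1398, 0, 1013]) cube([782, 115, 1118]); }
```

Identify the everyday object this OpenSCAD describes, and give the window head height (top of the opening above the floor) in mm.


A wall with a window opening. The window head height is 2131 mm.

A wall with a rectangular opening subtracted — a window. Sill at z = 1013, opening 1118 mm tall, so the head is at 1013 + 1118 = 2131 mm.


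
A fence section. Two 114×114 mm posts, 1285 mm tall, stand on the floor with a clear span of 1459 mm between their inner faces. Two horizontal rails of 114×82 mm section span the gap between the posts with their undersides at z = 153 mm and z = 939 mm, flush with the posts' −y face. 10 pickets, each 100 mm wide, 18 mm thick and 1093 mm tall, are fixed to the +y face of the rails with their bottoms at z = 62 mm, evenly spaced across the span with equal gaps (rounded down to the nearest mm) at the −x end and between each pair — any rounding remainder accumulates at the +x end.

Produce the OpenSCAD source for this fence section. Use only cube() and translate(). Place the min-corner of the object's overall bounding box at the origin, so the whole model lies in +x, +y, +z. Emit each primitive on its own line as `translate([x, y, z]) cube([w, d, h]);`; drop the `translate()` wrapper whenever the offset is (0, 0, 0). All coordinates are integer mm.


cube([114, 114, 1285]);
translate([1573, 0, 0]) cube([114, 114, 1285]);
translate([114, 0, 153]) cube([1459, 114, 82]);
translate([114, 0, 939]) cube([1459, 114, 82]);
translate([155, 114, 62]) cube([100, 18, 1093]);
translate([296, 114, 62]) cube([100, 18, 1093]);
translate([437, 114, 62]) cube([100, 18, 1093]);
translate([578, 114, 62]) cube([100, 18, 1093]);
translate([719, 114, 62]) cube([100, 18, 1093]);
translate([860, 114, 62]) cube([100, 18, 1093]);
translate([1001, 114, 62]) cube([100, 18, 1093]);
translate([1142, 114, 62]) cube([100, 18, 1093]);
translate([1283, 114, 62]) cube([100, 18, 1093]);
translate([1424, 114, 62]) cube([100, 18, 1093]);


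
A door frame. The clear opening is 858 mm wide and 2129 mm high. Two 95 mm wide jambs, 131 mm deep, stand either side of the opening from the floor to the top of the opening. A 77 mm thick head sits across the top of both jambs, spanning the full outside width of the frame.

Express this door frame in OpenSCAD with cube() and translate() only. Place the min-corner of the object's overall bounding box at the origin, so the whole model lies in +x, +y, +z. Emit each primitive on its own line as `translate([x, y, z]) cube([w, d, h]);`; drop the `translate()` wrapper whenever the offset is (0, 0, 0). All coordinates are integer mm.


cube([95, 131, 2129]);
translate([953, 0, 0]) cube([95, 131, 2129]);
translate([0, 0, 2129]) cube([1048, 131, 77]);


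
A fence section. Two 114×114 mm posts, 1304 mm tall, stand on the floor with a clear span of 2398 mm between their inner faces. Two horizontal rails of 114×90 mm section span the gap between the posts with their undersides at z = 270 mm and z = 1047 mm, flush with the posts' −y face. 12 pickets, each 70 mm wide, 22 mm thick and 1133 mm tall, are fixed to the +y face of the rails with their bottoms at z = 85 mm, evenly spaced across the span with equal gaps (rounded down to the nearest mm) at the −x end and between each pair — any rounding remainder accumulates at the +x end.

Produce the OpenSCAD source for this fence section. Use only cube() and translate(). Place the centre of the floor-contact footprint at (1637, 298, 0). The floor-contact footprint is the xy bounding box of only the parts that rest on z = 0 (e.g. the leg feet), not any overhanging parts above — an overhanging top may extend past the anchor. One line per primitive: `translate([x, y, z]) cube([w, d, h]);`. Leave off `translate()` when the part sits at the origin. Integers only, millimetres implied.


translate([324, 241, 0]) cube([114, 114, 1304]);
translate([2836, 241, 0]) cube([114, 114, 1304]);
translate([438, 241, 270]) cube([2398, 114, 90]);
translate([438, 241, 1047]) cube([2398, 114, 90]);
translate([557, 355, 85]) cube([70, 22, 1133]);
translate([746, 355, 85]) cube([70, 22, 1133]);
translate([935, 355, 85]) cube([70, 22, 1133]);
translate([1124, 355, 85]) cube([70, 22, 1133]);
translate([1313, 355, 85]) cube([70, 22, 1133]);
translate([1502, 355, 85]) cube([70, 22, 1133]);
translate([1691, 355, 85]) cube([70, 22, 1133]);
translate([1880, 355, 85]) cube([70, 22, 1133]);
translate([2069, 355, 85]) cube([70, 22, 1133]);
translate([2258, 355, 85]) cube([70, 22, 1133]);
translate([2447, 355, 85]) cube([70, 22, 1133]);
translate([2636, 355, 85]) cube([70, 22, 1133]);


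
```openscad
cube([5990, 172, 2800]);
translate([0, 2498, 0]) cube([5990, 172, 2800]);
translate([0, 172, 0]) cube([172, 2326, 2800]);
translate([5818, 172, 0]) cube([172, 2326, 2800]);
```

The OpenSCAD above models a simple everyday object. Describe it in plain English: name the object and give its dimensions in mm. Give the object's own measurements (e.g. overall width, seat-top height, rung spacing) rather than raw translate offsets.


The wall frame of a small rectangular building: four walls, each 2800 mm tall and 172 mm thick, enclosing a footprint 5990 mm (x) by 2670 mm (y) outside-to-outside, with no floor or roof. The front and back walls (the −y and +y sides) span the full width; the two side walls fit between them.


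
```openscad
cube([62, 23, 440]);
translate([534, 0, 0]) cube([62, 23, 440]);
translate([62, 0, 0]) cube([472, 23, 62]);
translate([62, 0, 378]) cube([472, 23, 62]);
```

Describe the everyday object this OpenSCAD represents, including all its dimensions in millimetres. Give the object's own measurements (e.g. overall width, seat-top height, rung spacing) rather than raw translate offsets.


A rectangular picture frame lying in the x–z plane (depth along y). The opening is 472 mm wide (x) by 316 mm tall (z), surrounded by a border 62 mm wide on all four sides. The frame is 23 mm deep and is made of two full-height vertical stiles with two horizontal rails fitted between them.


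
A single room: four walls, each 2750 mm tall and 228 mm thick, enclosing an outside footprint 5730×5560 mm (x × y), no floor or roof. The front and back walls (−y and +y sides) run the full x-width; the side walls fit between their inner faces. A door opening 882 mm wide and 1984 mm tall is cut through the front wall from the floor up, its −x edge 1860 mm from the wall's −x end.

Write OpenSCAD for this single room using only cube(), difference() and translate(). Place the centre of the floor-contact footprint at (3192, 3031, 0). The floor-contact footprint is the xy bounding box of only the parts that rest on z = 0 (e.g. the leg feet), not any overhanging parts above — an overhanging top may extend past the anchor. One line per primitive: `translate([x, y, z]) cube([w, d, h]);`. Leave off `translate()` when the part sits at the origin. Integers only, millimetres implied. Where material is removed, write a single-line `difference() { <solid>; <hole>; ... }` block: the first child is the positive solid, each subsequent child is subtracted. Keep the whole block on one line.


difference() { translate([327, 251, 0]) cube([5730, 228, 2750]); translate([2187, 251, 0]) cube([882, 228, 1984]); }
translate([327, 5583, 0]) cube([5730, 228, 2750]);
translate([327, 479, 0]) cube([228, 5104, 2750]);
translate([5829, 479, 0]) cube([228, 5104, 2750]);


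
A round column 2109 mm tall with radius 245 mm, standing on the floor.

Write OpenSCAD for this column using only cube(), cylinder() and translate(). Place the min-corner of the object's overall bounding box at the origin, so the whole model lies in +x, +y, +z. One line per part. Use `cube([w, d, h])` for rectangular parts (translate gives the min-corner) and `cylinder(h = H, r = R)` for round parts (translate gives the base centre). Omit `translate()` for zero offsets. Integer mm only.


translate([245, 245, 0]) cylinder(h = 2109, r = 245);


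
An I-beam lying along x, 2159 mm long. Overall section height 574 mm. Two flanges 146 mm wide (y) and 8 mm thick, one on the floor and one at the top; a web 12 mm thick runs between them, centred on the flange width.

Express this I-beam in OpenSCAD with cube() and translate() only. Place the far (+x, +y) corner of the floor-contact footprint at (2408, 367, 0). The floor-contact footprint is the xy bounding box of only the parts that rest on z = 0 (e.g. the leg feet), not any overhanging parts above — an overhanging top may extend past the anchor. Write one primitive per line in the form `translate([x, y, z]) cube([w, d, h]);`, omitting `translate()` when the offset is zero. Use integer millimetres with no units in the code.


translate([249, 221, 0]) cube([2159, 146, 8]);
translate([249, 288, 8]) cube([2159, 12, 558]);
translate([249, 221, 566]) cube([2159, 146, 8]);


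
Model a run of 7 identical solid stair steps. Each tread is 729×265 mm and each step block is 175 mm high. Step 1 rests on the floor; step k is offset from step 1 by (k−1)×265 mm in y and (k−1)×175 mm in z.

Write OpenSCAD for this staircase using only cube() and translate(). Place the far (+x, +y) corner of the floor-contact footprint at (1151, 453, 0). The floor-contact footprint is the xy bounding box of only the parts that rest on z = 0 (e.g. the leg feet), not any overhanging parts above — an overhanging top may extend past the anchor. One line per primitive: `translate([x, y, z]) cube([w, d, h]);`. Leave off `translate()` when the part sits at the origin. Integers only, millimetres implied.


translate([422, 188, 0]) cube([729, 265, 175]);
translate([422, 453, 175]) cube([729, 265, 175]);
translate([422, 718, 350]) cube([729, 265, 175]);
translate([422, 983, 525]) cube([729, 265, 175]);
translate([422, 1248, 700]) cube([729, 265, 175]);
translate([422, 1513, 875]) cube([729, 265, 175]);
translate([422, 1778, 1050]) cube([729, 265, 175]);


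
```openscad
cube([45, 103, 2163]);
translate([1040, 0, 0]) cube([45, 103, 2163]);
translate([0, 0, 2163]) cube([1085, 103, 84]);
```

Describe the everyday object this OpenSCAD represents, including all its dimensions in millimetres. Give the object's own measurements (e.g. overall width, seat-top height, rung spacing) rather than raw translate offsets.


A door frame. The clear opening is 995 mm wide and 2163 mm high. Two 45 mm wide jambs, 103 mm deep, stand either side of the opening from the floor to the top of the opening. A 84 mm thick head sits across the top of both jambs, spanning the full outside width of the frame.


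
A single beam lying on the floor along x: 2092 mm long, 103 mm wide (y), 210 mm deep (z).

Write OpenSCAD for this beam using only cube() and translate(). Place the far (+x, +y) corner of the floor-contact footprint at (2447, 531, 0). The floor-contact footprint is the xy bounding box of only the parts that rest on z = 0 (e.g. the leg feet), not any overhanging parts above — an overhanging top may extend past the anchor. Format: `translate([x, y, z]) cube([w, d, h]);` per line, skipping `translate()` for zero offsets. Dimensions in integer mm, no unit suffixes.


translate([355, 428, 0]) cube([2092, 103, 210]);


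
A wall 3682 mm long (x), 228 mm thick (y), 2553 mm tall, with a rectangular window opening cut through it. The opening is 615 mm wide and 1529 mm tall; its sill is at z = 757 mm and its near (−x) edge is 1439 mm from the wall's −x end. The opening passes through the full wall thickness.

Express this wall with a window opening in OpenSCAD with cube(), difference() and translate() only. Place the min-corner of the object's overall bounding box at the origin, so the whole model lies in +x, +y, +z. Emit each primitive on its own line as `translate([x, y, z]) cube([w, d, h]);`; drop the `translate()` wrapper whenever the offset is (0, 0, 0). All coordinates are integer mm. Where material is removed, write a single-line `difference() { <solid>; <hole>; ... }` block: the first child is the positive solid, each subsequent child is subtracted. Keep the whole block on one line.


difference() { cube([3682, 228, 2553]); translate([1439, 0, 757]) cube([615, 228, 1529]); }


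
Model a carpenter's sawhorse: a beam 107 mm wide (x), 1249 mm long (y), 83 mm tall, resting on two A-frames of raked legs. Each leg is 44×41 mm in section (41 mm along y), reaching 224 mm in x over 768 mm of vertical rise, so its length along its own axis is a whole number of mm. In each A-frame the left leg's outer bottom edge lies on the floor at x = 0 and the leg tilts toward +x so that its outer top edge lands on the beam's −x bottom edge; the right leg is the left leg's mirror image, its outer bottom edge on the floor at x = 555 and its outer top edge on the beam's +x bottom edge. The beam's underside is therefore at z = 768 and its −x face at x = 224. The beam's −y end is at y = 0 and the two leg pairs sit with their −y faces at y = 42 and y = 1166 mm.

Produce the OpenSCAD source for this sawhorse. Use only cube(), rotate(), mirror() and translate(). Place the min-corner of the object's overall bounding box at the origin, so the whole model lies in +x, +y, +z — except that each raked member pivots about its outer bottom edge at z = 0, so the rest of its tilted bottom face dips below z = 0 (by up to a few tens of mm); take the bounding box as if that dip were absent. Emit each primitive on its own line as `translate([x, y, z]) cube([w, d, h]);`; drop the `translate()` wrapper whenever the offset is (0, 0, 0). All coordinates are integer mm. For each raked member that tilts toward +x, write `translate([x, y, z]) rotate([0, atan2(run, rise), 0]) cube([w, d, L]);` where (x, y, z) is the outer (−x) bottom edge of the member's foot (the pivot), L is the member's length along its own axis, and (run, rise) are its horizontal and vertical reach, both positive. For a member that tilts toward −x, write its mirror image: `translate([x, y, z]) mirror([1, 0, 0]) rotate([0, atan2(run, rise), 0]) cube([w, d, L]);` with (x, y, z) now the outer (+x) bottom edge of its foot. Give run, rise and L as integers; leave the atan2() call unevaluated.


// leg length = √(224² + 768²) = 800
// right-leg outer foot x = 2·224 + 107 = 555
// beam min-corner = (224, 0, 768)
translate([224, 0, 768]) cube([107, 1249, 83]);
translate([0, 42, 0]) rotate([0, atan2(224, 768), 0]) cube([44, 41, 800]);
translate([555, 42, 0]) mirror([1, 0, 0]) rotate([0, atan2(224, 768), 0]) cube([44, 41, 800]);
translate([0, 1166, 0]) rotate([0, atan2(224, 768), 0]) cube([44, 41, 800]);
translate([555, 1166, 0]) mirror([1, 0, 0]) rotate([0, atan2(224, 768), 0]) cube([44, 41, 800]);


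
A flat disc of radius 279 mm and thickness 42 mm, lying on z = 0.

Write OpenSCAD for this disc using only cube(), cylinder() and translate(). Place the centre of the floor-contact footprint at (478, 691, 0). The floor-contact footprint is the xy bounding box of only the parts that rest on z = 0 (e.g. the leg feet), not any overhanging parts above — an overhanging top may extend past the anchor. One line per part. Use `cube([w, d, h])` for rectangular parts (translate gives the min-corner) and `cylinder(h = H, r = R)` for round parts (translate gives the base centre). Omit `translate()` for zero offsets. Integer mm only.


translate([478, 691, 0]) cylinder(h = 42, r = 279);


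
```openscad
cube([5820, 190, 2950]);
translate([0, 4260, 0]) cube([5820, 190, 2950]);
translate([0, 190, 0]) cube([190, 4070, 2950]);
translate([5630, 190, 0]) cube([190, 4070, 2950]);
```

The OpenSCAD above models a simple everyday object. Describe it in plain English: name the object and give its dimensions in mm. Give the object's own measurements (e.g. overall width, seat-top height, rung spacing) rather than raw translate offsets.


The wall frame of a small rectangular building: four walls, each 2950 mm tall and 190 mm thick, enclosing a footprint 5820 mm (x) by 4450 mm (y) outside-to-outside, with no floor or roof. The front and back walls (the −y and +y sides) span the full width; the two side walls fit between them.


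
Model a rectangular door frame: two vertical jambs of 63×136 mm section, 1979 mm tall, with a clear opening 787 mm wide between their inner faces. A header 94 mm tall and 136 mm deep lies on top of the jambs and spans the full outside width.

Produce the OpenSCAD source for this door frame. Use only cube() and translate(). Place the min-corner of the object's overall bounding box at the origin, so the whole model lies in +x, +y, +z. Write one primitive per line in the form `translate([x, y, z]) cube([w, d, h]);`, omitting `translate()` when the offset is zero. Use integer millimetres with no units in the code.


cube([63, 136, 1979]);
translate([850, 0, 0]) cube([63, 136, 1979]);
translate([0, 0, 1979]) cube([913, 136, 94]);


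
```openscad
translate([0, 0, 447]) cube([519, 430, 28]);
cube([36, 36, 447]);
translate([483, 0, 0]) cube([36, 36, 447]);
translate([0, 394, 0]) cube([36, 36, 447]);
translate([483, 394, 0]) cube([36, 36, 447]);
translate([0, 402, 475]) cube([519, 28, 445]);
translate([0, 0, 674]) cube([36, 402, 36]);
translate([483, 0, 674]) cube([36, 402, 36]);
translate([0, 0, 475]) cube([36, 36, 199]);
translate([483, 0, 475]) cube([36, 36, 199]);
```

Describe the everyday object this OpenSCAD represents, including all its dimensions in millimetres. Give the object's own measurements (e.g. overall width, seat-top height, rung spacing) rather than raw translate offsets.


A chair. The seat is a 519×430×28 mm slab with its top at z = 475 mm, on four 36×36 mm corner legs (flush with the seat edges, standing on z = 0). A flat backrest 28 mm thick, 445 mm tall, spans the full seat width and rises from the seat top along its +y edge, rear face flush with the rear of the seat. Two armrests of 36×36 mm section run along each side from the seat's front edge to the front of the backrest, top faces 235 mm above the seat top and outer faces flush with the seat's x-edges; a 36×36 mm post under the front of each armrest stands on the seat at the front corner.


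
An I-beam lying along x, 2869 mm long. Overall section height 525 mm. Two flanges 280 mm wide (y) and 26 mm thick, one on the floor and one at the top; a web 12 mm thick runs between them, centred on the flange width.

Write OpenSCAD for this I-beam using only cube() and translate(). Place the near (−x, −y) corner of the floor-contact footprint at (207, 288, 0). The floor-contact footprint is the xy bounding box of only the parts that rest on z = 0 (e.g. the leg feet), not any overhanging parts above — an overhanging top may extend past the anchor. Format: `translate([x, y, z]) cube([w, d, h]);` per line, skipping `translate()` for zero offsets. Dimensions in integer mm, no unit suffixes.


translate([207, 288, 0]) cube([2869, 280, 26]);
translate([207, 422, 26]) cube([2869, 12, 473]);
translate([207, 288, 499]) cube([2869, 280, 26]);


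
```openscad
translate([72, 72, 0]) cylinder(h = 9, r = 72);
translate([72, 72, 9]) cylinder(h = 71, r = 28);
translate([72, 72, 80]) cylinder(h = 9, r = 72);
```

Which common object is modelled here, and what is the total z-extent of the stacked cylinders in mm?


A spool. The overall height is 89 mm.

Three coaxial cylinders, large–small–large — a spool. Two 9 mm flanges and a 71 mm core give 9 + 71 + 9 = 89 mm.


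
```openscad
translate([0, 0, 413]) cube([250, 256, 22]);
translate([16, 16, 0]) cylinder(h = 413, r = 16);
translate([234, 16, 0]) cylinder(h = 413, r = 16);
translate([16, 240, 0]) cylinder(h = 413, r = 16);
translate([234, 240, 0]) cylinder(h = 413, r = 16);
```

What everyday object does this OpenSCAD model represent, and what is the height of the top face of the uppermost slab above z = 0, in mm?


A stool. The seat height is 435 mm.

A 250×256×22 slab at z = 413 on four corner cylinders — a stool. The seat top is 413 + 22 = 435 mm.


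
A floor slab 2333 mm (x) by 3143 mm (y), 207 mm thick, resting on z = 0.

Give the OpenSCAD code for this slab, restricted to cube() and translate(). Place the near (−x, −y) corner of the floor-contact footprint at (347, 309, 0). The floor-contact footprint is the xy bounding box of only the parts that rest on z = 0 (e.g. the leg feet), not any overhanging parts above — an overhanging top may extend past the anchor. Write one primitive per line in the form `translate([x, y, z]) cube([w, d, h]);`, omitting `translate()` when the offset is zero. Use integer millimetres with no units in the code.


translate([347, 309, 0]) cube([2333, 3143, 207]);
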